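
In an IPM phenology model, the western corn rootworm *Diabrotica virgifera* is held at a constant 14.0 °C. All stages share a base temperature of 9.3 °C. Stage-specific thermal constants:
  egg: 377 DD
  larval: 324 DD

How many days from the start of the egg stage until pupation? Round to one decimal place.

149.1 days

Daily accumulation at 14.0 °C = 14.0 − 9.3 = 4.7 DD/day.
Total K = 377 + 324 = 701 DD.
Total duration = 701 / 4.7 = 149.149 ≈ 149.1 days.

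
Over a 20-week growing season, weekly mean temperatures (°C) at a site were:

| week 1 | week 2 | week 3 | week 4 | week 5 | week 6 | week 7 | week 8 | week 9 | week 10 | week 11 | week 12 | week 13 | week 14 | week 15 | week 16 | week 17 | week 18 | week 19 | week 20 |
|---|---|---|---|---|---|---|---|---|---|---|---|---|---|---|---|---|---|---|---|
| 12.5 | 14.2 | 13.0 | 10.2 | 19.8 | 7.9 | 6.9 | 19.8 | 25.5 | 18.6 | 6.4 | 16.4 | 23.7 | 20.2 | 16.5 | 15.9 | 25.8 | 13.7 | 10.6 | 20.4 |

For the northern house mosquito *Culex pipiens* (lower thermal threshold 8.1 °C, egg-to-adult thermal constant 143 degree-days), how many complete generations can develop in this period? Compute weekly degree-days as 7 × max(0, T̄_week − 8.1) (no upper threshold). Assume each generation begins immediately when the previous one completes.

7 generations

Weekly DD (7 × max(0, T̄ − 8.1)): 30.8, 42.7, 34.3, 14.7, 81.9, 0.0, 0.0, 81.9, 121.8, 73.5, 0.0, 58.1, 109.2, 84.7, 58.8, 54.6, 123.9, 39.2, 17.5, 86.1.
Season total = 1113.7 DD.
Complete generations = ⌊1113.7 / 143⌋ = 7.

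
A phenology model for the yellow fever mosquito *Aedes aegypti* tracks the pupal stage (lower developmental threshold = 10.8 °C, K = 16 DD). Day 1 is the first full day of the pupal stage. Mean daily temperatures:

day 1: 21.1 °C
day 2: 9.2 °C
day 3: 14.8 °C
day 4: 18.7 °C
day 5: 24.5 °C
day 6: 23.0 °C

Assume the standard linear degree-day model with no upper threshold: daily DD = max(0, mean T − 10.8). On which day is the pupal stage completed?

day 4

Daily DD above 10.8 °C: 10.3, 0.0, 4.0, 7.9, 13.7, 12.2.
Cumulative: 10.3, 10.3, 14.3, 22.2, 35.9, 48.1.
The total first reaches 16 DD on day 4.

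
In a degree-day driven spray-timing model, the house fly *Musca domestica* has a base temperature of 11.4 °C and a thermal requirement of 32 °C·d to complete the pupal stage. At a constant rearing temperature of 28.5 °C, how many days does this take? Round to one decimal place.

Daily accumulation = 28.5 − 11.4 = 17.1 DD/day.
Duration = 32 / 17.1 = 1.871 ≈ 1.9 days.

1.9 days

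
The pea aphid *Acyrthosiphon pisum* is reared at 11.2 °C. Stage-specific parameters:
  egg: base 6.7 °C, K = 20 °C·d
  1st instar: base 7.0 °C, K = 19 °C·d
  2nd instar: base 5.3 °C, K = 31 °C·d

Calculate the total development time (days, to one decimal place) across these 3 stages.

egg: 20 / (11.2 − 6.7) = 20 / 4.5 = 4.444 d.
1st instar: 19 / (11.2 − 7.0) = 19 / 4.2 = 4.524 d.
2nd instar: 31 / (11.2 − 5.3) = 31 / 5.9 = 5.254 d.
Sum = 14.222 ≈ 14.2 days.

14.2 days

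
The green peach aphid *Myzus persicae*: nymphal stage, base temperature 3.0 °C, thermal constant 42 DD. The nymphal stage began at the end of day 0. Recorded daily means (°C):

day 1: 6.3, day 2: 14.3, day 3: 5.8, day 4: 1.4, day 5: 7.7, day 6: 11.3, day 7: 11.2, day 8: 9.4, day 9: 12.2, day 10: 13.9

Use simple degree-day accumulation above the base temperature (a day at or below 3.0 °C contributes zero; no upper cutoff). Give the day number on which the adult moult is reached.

Daily DD above 3.0 °C: 3.3, 11.3, 2.8, 0.0, 4.7, 8.3, 8.2, 6.4, 9.2, 10.9.
Cumulative: 3.3, 14.6, 17.4, 17.4, 22.1, 30.4, 38.6, 45.0, 54.2, 65.1.
The total first reaches 42 DD on day 8.

day 8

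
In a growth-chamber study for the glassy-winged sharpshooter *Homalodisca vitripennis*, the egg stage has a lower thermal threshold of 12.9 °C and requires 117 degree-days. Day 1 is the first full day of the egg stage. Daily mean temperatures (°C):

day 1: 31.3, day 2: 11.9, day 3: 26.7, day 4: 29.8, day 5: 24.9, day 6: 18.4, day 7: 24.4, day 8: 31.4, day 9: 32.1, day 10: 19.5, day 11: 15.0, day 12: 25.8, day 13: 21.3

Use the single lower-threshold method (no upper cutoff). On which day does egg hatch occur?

Daily DD above 12.9 °C: 18.4, 0.0, 13.8, 16.9, 12.0, 5.5, 11.5, 18.5, 19.2, 6.6, 2.1, 12.9, 8.4.
Cumulative: 18.4, 18.4, 32.2, 49.1, 61.1, 66.6, 78.1, 96.6, 115.8, 122.4, 124.5, 137.4, 145.8.
The total first reaches 117 DD on day 10.

day 10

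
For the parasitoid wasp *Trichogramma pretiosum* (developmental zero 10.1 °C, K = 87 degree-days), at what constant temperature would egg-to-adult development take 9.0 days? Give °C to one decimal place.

Required daily accumulation = 87 / 9.0 = 9.667 DD/day.
T = T_base + 9.667 = 10.1 + 9.667 = 19.767 ≈ 19.8 °C.

19.8 °C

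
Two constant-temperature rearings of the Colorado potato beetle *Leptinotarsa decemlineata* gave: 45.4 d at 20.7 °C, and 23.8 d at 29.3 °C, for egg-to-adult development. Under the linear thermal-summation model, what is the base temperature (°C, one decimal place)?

11.2 °C

Equal thermal constants: D₁(T₁ − T_b) = D₂(T₂ − T_b).
45.4·(20.7 − T_b) = 23.8·(29.3 − T_b)
T_b = (45.4·20.7 − 23.8·29.3) / (45.4 − 23.8) = 242.44 / 21.6 = 11.224 °C ≈ 11.2 °C.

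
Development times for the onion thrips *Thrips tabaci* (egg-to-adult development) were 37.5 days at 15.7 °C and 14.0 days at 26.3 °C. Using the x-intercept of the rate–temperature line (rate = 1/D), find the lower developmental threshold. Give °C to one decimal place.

Linear rate model ⇒ the product D·(T − T_b) is constant across temperatures.
37.5·(15.7 − T_b) = 14.0·(26.3 − T_b)
T_b = (37.5·15.7 − 14.0·26.3) / (37.5 − 14.0) = 220.55 / 23.5 = 9.385 °C ≈ 9.4 °C.

9.4 °C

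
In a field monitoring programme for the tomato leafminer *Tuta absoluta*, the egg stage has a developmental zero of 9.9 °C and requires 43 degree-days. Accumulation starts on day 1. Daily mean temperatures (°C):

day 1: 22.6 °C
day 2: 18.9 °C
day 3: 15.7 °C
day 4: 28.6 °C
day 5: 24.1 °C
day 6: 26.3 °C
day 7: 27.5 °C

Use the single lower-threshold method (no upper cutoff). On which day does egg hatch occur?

Daily DD above 9.9 °C: 12.7, 9.0, 5.8, 18.7, 14.2, 16.4, 17.6.
Cumulative: 12.7, 21.7, 27.5, 46.2, 60.4, 76.8, 94.4.
The total first reaches 43 DD on day 4.

day 4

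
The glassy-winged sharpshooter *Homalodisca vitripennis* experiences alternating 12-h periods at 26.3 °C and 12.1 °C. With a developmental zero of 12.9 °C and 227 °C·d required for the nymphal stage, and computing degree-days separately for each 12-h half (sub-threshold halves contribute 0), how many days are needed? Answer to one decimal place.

33.9 days

Day half: max(0, 26.3 − 12.9) × 0.5 = 13.4 × 0.5 = 6.70 DD.
Night half: max(0, 12.1 − 12.9) × 0.5 = 0.0 × 0.5 = 0.00 DD.
Per 24 h: 6.70 DD/day.
Duration = 227 / 6.70 = 33.881 ≈ 33.9 days.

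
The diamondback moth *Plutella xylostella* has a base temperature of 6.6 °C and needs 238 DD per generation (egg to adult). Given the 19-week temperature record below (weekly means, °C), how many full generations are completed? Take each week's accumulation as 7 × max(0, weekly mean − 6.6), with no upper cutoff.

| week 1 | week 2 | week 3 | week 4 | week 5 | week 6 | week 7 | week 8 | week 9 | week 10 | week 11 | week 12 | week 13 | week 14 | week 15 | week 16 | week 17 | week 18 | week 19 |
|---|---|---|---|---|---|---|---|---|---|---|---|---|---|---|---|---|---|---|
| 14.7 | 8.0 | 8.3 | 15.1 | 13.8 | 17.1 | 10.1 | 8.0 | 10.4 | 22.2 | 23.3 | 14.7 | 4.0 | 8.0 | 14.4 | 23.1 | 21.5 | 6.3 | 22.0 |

4 generations

Weekly DD (7 × max(0, T̄ − 6.6)): 56.7, 9.8, 11.9, 59.5, 50.4, 73.5, 24.5, 9.8, 26.6, 109.2, 116.9, 56.7, 0.0, 9.8, 54.6, 115.5, 104.3, 0.0, 107.8.
Season total = 997.5 DD.
Complete generations = ⌊997.5 / 238⌋ = 4.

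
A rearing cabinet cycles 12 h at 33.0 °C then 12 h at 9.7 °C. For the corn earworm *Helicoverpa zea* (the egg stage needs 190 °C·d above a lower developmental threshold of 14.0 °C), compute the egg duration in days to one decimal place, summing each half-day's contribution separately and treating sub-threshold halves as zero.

20.0 days

Day half: max(0, 33.0 − 14.0) × 0.5 = 19.0 × 0.5 = 9.50 DD.
Night half: max(0, 9.7 − 14.0) × 0.5 = 0.0 × 0.5 = 0.00 DD.
Per 24 h: 9.50 DD/day.
Duration = 190 / 9.50 = 20.000 ≈ 20.0 days.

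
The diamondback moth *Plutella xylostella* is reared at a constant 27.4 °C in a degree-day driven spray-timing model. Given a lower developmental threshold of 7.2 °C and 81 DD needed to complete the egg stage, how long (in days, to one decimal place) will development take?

Daily accumulation = 27.4 − 7.2 = 20.2 DD/day.
Duration = 81 / 20.2 = 4.010 ≈ 4.0 days.

4.0 days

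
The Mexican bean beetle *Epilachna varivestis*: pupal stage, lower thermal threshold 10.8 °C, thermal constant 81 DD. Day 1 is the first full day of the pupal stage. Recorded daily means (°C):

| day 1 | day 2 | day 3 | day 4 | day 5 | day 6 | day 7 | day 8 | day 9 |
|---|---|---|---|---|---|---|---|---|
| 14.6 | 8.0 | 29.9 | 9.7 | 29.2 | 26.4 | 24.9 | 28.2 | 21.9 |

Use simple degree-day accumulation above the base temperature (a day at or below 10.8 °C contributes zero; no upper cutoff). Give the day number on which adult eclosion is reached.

Daily DD above 10.8 °C: 3.8, 0.0, 19.1, 0.0, 18.4, 15.6, 14.1, 17.4, 11.1.
Cumulative: 3.8, 3.8, 22.9, 22.9, 41.3, 56.9, 71.0, 88.4, 99.5.
The total first reaches 81 DD on day 8.

day 8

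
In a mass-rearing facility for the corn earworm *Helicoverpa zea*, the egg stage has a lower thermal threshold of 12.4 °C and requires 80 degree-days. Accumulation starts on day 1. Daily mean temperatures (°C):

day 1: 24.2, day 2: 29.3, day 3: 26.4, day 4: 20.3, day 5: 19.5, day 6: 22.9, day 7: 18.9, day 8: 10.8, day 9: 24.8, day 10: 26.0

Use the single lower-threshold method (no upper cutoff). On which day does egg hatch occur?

Daily DD above 12.4 °C: 11.8, 16.9, 14.0, 7.9, 7.1, 10.5, 6.5, 0.0, 12.4, 13.6.
Cumulative: 11.8, 28.7, 42.7, 50.6, 57.7, 68.2, 74.7, 74.7, 87.1, 100.7.
The total first reaches 80 DD on day 9.

day 9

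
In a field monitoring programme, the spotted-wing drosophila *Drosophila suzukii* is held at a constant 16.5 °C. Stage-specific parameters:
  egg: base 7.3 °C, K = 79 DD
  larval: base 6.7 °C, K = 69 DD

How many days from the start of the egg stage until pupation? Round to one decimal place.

15.6 days

egg: 79 / (16.5 − 7.3) = 79 / 9.2 = 8.587 d.
larval: 69 / (16.5 − 6.7) = 69 / 9.8 = 7.041 d.
Sum = 15.628 ≈ 15.6 days.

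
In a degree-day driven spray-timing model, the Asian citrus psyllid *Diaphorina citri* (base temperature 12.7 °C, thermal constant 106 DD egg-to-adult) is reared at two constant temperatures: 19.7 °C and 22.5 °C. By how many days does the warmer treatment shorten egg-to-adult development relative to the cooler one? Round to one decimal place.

4.3 days

At 19.7 °C: 106 / (19.7 − 12.7) = 106 / 7.0 = 15.143 d.
At 22.5 °C: 106 / (22.5 − 12.7) = 106 / 9.8 = 10.816 d.
Difference = |15.143 − 10.816| = 4.327 ≈ 4.3 days.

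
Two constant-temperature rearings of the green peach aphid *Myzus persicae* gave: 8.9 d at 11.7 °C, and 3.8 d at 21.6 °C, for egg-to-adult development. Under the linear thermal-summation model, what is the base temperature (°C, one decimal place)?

Under the model K = D·(T − T_b), so D₁·(T₁ − T_b) = D₂·(T₂ − T_b).
8.9·(11.7 − T_b) = 3.8·(21.6 − T_b)
T_b = (8.9·11.7 − 3.8·21.6) / (8.9 − 3.8) = 22.05 / 5.1 = 4.324 °C ≈ 4.3 °C.

4.3 °C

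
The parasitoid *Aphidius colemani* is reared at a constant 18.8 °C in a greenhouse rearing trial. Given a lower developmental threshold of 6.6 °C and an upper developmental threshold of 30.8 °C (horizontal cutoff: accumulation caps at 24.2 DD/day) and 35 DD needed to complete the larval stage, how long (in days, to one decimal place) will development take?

2.9 days

Daily accumulation = 18.8 − 6.6 = 12.2 DD/day.
Duration = 35 / 12.2 = 2.869 ≈ 2.9 days.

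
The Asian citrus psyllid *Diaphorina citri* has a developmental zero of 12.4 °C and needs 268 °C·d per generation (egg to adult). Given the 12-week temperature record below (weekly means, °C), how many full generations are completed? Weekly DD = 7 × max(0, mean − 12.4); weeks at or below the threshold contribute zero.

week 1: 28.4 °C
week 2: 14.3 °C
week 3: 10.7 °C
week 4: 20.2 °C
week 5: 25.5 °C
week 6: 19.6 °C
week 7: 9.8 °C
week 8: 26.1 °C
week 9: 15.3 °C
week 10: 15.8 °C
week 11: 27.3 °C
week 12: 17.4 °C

Weekly DD (7 × max(0, T̄ − 12.4)): 112.0, 13.3, 0.0, 54.6, 91.7, 50.4, 0.0, 95.9, 20.3, 23.8, 104.3, 35.0.
Season total = 601.3 DD.
Complete generations = ⌊601.3 / 268⌋ = 2.

2 generations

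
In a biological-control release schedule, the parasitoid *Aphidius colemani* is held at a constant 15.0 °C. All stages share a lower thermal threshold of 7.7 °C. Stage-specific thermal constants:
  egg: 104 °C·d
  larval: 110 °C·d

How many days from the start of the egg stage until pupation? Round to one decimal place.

29.3 days

Daily accumulation at 15.0 °C = 15.0 − 7.7 = 7.3 DD/day.
Total K = 104 + 110 = 214 DD.
Total duration = 214 / 7.3 = 29.315 ≈ 29.3 days.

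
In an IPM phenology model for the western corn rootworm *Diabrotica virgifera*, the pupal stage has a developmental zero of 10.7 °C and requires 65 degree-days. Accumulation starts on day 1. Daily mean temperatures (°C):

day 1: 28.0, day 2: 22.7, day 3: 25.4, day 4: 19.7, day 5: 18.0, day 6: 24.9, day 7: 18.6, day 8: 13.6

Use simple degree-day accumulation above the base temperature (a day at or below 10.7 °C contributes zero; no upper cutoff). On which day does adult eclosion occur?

day 6

Daily DD above 10.7 °C: 17.3, 12.0, 14.7, 9.0, 7.3, 14.2, 7.9, 2.9.
Cumulative: 17.3, 29.3, 44.0, 53.0, 60.3, 74.5, 82.4, 85.3.
The total first reaches 65 DD on day 6.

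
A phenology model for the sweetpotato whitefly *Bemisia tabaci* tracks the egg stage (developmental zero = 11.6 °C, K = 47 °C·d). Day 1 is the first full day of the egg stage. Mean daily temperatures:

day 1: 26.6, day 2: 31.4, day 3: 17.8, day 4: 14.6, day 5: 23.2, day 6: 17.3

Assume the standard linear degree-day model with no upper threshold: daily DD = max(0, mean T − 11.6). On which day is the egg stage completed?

Daily DD above 11.6 °C: 15.0, 19.8, 6.2, 3.0, 11.6, 5.7.
Cumulative: 15.0, 34.8, 41.0, 44.0, 55.6, 61.3.
The total first reaches 47 DD on day 5.

day 5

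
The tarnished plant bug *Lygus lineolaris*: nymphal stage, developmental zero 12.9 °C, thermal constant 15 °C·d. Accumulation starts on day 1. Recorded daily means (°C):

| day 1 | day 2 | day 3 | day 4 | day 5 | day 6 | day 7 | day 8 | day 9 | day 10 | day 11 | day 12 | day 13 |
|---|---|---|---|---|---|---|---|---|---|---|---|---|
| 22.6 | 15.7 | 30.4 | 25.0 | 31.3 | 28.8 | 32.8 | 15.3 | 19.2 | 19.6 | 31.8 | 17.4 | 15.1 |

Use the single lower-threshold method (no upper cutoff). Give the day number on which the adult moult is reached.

day 3

Daily DD above 12.9 °C: 9.7, 2.8, 17.5, 12.1, 18.4, 15.9, 19.9, 2.4, 6.3, 6.7, 18.9, 4.5, 2.2.
Cumulative: 9.7, 12.5, 30.0, 42.1, 60.5, 76.4, 96.3, 98.7, 105.0, 111.7, 130.6, 135.1, 137.3.
The total first reaches 15 DD on day 3.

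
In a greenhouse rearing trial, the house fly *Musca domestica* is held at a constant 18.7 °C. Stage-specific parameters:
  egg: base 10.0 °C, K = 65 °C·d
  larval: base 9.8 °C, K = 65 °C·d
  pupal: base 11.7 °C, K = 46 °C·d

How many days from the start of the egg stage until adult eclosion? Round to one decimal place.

egg: 65 / (18.7 − 10.0) = 65 / 8.7 = 7.471 d.
larval: 65 / (18.7 − 9.8) = 65 / 8.9 = 7.303 d.
pupal: 46 / (18.7 − 11.7) = 46 / 7.0 = 6.571 d.
Sum = 21.346 ≈ 21.3 days.

21.3 days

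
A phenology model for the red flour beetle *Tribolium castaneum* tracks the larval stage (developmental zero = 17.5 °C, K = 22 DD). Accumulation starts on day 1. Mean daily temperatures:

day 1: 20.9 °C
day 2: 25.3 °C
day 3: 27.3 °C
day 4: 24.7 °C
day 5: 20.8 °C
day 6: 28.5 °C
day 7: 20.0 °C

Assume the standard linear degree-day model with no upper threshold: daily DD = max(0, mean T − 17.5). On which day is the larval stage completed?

day 4

Daily DD above 17.5 °C: 3.4, 7.8, 9.8, 7.2, 3.3, 11.0, 2.5.
Cumulative: 3.4, 11.2, 21.0, 28.2, 31.5, 42.5, 45.0.
The total first reaches 22 DD on day 4.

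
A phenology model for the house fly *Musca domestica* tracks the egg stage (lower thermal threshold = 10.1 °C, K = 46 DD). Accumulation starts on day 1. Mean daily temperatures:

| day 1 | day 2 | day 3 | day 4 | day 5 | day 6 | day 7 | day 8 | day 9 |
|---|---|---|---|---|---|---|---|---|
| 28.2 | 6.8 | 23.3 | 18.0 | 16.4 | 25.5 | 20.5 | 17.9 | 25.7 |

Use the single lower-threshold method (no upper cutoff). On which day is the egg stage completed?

Daily DD above 10.1 °C: 18.1, 0.0, 13.2, 7.9, 6.3, 15.4, 10.4, 7.8, 15.6.
Cumulative: 18.1, 18.1, 31.3, 39.2, 45.5, 60.9, 71.3, 79.1, 94.7.
The total first reaches 46 DD on day 6.

day 6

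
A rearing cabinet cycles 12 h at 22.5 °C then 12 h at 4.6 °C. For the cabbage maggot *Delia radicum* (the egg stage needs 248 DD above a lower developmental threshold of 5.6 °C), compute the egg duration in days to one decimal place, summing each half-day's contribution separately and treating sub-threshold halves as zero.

Day half: max(0, 22.5 − 5.6) × 0.5 = 16.9 × 0.5 = 8.45 DD.
Night half: max(0, 4.6 − 5.6) × 0.5 = 0.0 × 0.5 = 0.00 DD.
Per 24 h: 8.45 DD/day.
Duration = 248 / 8.45 = 29.349 ≈ 29.3 days.

29.3 days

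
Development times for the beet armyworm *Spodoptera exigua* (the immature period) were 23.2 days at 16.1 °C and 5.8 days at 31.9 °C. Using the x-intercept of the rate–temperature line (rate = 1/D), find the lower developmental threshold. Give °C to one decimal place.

10.8 °C

Under the model K = D·(T − T_b), so D₁·(T₁ − T_b) = D₂·(T₂ − T_b).
23.2·(16.1 − T_b) = 5.8·(31.9 − T_b)
T_b = (23.2·16.1 − 5.8·31.9) / (23.2 − 5.8) = 188.50 / 17.4 = 10.833 °C ≈ 10.8 °C.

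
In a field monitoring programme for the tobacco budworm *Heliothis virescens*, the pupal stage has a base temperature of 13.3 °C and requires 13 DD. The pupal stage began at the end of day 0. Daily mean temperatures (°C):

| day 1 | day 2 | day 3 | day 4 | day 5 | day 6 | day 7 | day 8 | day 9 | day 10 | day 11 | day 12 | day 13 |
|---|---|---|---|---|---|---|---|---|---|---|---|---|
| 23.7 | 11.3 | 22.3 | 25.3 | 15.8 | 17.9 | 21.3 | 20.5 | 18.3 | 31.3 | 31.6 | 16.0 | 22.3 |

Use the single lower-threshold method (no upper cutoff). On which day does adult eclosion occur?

Daily DD above 13.3 °C: 10.4, 0.0, 9.0, 12.0, 2.5, 4.6, 8.0, 7.2, 5.0, 18.0, 18.3, 2.7, 9.0.
Cumulative: 10.4, 10.4, 19.4, 31.4, 33.9, 38.5, 46.5, 53.7, 58.7, 76.7, 95.0, 97.7, 106.7.
The total first reaches 13 DD on day 3.

day 3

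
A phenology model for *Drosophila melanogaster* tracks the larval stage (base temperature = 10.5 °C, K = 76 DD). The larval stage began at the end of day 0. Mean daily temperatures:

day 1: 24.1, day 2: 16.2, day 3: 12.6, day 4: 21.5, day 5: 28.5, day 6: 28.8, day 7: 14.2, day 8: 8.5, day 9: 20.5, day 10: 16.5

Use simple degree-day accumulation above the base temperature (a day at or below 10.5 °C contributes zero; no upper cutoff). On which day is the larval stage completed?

day 9

Daily DD above 10.5 °C: 13.6, 5.7, 2.1, 11.0, 18.0, 18.3, 3.7, 0.0, 10.0, 6.0.
Cumulative: 13.6, 19.3, 21.4, 32.4, 50.4, 68.7, 72.4, 72.4, 82.4, 88.4.
The total first reaches 76 DD on day 9.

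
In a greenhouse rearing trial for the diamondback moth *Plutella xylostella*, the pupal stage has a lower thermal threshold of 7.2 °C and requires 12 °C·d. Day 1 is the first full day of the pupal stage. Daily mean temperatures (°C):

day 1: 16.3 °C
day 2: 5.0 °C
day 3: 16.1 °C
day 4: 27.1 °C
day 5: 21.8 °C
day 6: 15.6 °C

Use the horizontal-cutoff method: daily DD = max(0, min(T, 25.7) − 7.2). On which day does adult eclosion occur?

Daily DD above 7.2 °C (capped at 18.5): 9.1, 0.0, 8.9, 18.5, 14.6, 8.4.
Cumulative: 9.1, 9.1, 18.0, 36.5, 51.1, 59.5.
The total first reaches 12 DD on day 3.

day 3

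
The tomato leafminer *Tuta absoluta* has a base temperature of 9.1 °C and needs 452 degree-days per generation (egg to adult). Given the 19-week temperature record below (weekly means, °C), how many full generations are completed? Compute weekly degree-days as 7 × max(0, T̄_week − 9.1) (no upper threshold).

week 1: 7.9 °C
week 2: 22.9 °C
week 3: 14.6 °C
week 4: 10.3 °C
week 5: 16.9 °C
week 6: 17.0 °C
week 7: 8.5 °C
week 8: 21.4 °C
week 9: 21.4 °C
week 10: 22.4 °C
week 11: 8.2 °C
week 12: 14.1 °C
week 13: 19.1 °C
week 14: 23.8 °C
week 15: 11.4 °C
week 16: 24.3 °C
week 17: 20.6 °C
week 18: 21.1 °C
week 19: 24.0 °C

2 generations

Weekly DD (7 × max(0, T̄ − 9.1)): 0.0, 96.6, 38.5, 8.4, 54.6, 55.3, 0.0, 86.1, 86.1, 93.1, 0.0, 35.0, 70.0, 102.9, 16.1, 106.4, 80.5, 84.0, 104.3.
Season total = 1117.9 DD.
Complete generations = ⌊1117.9 / 452⌋ = 2.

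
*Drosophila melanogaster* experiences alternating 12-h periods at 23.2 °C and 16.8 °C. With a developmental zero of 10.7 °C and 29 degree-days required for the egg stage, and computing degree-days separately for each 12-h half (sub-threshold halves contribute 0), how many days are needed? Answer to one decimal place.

3.1 days

Day half: max(0, 23.2 − 10.7) × 0.5 = 12.5 × 0.5 = 6.25 DD.
Night half: max(0, 16.8 − 10.7) × 0.5 = 6.1 × 0.5 = 3.05 DD.
Per 24 h: 9.30 DD/day.
Duration = 29 / 9.30 = 3.118 ≈ 3.1 days.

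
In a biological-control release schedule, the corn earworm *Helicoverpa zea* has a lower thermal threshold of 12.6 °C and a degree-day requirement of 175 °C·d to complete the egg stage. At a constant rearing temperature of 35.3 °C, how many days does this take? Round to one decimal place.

Daily accumulation = 35.3 − 12.6 = 22.7 DD/day.
Duration = 175 / 22.7 = 7.709 ≈ 7.7 days.

7.7 days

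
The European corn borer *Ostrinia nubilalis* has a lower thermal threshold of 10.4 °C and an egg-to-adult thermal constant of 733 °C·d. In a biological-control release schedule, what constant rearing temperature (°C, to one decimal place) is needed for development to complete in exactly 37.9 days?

Required daily accumulation = 733 / 37.9 = 19.340 DD/day.
T = T_base + 19.340 = 10.4 + 19.340 = 29.740 ≈ 29.7 °C.

29.7 °C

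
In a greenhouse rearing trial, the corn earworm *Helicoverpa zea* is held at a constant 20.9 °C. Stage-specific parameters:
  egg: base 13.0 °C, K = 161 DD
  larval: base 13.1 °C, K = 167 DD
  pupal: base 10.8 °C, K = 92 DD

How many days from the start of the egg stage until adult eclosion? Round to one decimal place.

50.9 days

egg: 161 / (20.9 − 13.0) = 161 / 7.9 = 20.380 d.
larval: 167 / (20.9 − 13.1) = 167 / 7.8 = 21.410 d.
pupal: 92 / (20.9 − 10.8) = 92 / 10.1 = 9.109 d.
Sum = 50.899 ≈ 50.9 days.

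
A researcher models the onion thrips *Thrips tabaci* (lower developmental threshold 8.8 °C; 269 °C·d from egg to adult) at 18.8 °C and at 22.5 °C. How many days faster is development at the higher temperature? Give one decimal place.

7.3 days

At 18.8 °C: 269 / (18.8 − 8.8) = 269 / 10.0 = 26.900 d.
At 22.5 °C: 269 / (22.5 − 8.8) = 269 / 13.7 = 19.635 d.
Difference = |26.900 − 19.635| = 7.265 ≈ 7.3 days.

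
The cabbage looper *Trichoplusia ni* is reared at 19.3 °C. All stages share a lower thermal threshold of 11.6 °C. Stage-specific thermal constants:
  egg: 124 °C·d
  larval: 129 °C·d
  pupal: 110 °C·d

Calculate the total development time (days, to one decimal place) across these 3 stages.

Daily accumulation at 19.3 °C = 19.3 − 11.6 = 7.7 DD/day.
Total K = 124 + 129 + 110 = 363 DD.
Total duration = 363 / 7.7 = 47.143 ≈ 47.1 days.

47.1 days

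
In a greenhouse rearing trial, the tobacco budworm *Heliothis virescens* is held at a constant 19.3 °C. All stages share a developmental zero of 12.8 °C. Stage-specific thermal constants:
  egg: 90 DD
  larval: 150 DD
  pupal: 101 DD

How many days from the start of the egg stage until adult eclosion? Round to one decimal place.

52.5 days

Daily accumulation at 19.3 °C = 19.3 − 12.8 = 6.5 DD/day.
Total K = 90 + 150 + 101 = 341 DD.
Total duration = 341 / 6.5 = 52.462 ≈ 52.5 days.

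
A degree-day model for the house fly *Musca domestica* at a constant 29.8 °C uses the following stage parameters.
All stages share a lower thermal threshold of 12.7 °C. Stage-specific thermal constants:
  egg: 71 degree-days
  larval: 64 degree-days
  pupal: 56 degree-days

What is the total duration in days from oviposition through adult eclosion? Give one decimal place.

11.2 days

Daily accumulation at 29.8 °C = 29.8 − 12.7 = 17.1 DD/day.
Total K = 71 + 64 + 56 = 191 DD.
Total duration = 191 / 17.1 = 11.170 ≈ 11.2 days.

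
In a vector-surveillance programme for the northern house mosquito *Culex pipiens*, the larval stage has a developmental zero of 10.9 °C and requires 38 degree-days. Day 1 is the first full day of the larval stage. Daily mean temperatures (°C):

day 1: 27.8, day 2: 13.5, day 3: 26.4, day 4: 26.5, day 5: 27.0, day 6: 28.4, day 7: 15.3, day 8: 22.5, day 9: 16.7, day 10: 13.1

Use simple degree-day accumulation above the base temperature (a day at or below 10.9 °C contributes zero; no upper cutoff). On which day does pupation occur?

Daily DD above 10.9 °C: 16.9, 2.6, 15.5, 15.6, 16.1, 17.5, 4.4, 11.6, 5.8, 2.2.
Cumulative: 16.9, 19.5, 35.0, 50.6, 66.7, 84.2, 88.6, 100.2, 106.0, 108.2.
The total first reaches 38 DD on day 4.

day 4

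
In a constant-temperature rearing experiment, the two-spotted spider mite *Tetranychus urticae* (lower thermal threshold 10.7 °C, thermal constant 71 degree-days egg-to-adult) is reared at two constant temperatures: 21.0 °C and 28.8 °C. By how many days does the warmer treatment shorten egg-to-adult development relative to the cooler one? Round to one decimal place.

3.0 days

At 21.0 °C: 71 / (21.0 − 10.7) = 71 / 10.3 = 6.893 d.
At 28.8 °C: 71 / (28.8 − 10.7) = 71 / 18.1 = 3.923 d.
Difference = |6.893 − 3.923| = 2.971 ≈ 3.0 days.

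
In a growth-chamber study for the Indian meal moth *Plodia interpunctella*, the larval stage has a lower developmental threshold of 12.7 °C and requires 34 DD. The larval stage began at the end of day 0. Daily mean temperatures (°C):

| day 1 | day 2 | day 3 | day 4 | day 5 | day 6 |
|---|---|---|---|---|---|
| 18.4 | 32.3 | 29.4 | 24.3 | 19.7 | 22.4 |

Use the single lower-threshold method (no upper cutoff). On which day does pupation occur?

Daily DD above 12.7 °C: 5.7, 19.6, 16.7, 11.6, 7.0, 9.7.
Cumulative: 5.7, 25.3, 42.0, 53.6, 60.6, 70.3.
The total first reaches 34 DD on day 3.

day 3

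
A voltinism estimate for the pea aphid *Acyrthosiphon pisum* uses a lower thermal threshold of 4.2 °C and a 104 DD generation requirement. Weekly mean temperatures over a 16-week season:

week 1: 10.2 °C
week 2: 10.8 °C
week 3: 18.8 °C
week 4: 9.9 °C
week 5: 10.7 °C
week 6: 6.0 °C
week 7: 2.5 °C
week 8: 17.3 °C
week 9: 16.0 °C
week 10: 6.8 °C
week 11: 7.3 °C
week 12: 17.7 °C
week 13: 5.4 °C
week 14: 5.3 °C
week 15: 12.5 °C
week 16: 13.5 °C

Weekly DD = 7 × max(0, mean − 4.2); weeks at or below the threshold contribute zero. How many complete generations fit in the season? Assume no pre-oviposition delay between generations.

Weekly DD (7 × max(0, T̄ − 4.2)): 42.0, 46.2, 102.2, 39.9, 45.5, 12.6, 0.0, 91.7, 82.6, 18.2, 21.7, 94.5, 8.4, 7.7, 58.1, 65.1.
Season total = 736.4 DD.
Complete generations = ⌊736.4 / 104⌋ = 7.

7 generations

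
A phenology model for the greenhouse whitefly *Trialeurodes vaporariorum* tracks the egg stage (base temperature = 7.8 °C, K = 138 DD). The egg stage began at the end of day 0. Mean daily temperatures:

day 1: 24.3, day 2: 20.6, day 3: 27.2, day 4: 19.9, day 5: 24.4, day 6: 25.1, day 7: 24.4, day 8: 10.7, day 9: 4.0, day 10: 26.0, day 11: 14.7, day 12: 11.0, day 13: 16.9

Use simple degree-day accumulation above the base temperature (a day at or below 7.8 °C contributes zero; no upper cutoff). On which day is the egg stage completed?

day 11

Daily DD above 7.8 °C: 16.5, 12.8, 19.4, 12.1, 16.6, 17.3, 16.6, 2.9, 0.0, 18.2, 6.9, 3.2, 9.1.
Cumulative: 16.5, 29.3, 48.7, 60.8, 77.4, 94.7, 111.3, 114.2, 114.2, 132.4, 139.3, 142.5, 151.6.
The total first reaches 138 DD on day 11.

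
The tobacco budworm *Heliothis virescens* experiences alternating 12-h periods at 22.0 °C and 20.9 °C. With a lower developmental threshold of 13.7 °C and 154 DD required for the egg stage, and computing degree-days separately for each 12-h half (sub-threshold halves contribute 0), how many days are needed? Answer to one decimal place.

Day half: max(0, 22.0 − 13.7) × 0.5 = 8.3 × 0.5 = 4.15 DD.
Night half: max(0, 20.9 − 13.7) × 0.5 = 7.2 × 0.5 = 3.60 DD.
Per 24 h: 7.75 DD/day.
Duration = 154 / 7.75 = 19.871 ≈ 19.9 days.

19.9 days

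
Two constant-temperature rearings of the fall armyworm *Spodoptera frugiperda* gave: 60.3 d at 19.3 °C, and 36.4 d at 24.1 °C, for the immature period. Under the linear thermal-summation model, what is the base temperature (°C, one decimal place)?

Equal thermal constants: D₁(T₁ − T_b) = D₂(T₂ − T_b).
60.3·(19.3 − T_b) = 36.4·(24.1 − T_b)
T_b = (60.3·19.3 − 36.4·24.1) / (60.3 − 36.4) = 286.55 / 23.9 = 11.990 °C ≈ 12.0 °C.

12.0 °C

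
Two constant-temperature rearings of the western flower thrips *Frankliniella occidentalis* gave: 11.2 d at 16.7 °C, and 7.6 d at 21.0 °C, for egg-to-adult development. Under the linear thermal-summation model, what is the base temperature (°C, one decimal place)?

7.6 °C

Under the model K = D·(T − T_b), so D₁·(T₁ − T_b) = D₂·(T₂ − T_b).
11.2·(16.7 − T_b) = 7.6·(21.0 − T_b)
T_b = (11.2·16.7 − 7.6·21.0) / (11.2 − 7.6) = 27.44 / 3.6 = 7.622 °C ≈ 7.6 °C.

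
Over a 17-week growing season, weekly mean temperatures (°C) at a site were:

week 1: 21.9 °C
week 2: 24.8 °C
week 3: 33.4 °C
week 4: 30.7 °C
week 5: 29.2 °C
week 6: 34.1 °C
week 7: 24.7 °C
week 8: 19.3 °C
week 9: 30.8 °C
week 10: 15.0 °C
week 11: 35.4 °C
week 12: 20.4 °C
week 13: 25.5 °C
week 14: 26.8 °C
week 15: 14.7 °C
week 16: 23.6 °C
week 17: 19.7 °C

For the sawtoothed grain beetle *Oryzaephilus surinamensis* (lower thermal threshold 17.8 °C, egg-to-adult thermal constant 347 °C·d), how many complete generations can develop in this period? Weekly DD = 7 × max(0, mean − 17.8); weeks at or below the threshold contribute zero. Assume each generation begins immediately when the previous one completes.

2 generations

Weekly DD (7 × max(0, T̄ − 17.8)): 28.7, 49.0, 109.2, 90.3, 79.8, 114.1, 48.3, 10.5, 91.0, 0.0, 123.2, 18.2, 53.9, 63.0, 0.0, 40.6, 13.3.
Season total = 933.1 DD.
Complete generations = ⌊933.1 / 347⌋ = 2.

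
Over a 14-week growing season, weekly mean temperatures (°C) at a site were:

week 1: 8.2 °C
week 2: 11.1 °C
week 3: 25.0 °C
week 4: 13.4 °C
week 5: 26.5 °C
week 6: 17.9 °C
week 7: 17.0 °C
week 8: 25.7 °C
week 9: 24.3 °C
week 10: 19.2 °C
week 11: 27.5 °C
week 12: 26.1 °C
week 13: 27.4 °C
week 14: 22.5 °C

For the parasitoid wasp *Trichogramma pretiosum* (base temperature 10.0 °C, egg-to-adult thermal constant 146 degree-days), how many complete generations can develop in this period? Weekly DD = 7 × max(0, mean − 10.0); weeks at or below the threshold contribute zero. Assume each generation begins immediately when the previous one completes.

7 generations

Weekly DD (7 × max(0, T̄ − 10.0)): 0.0, 7.7, 105.0, 23.8, 115.5, 55.3, 49.0, 109.9, 100.1, 64.4, 122.5, 112.7, 121.8, 87.5.
Season total = 1075.2 DD.
Complete generations = ⌊1075.2 / 146⌋ = 7.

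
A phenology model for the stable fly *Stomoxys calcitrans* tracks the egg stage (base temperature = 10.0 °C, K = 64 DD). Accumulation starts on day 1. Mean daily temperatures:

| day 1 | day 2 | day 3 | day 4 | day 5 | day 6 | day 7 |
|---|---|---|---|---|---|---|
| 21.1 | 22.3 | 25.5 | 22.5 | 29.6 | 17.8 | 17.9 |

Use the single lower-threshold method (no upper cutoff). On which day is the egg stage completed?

Daily DD above 10.0 °C: 11.1, 12.3, 15.5, 12.5, 19.6, 7.8, 7.9.
Cumulative: 11.1, 23.4, 38.9, 51.4, 71.0, 78.8, 86.7.
The total first reaches 64 DD on day 5.

day 5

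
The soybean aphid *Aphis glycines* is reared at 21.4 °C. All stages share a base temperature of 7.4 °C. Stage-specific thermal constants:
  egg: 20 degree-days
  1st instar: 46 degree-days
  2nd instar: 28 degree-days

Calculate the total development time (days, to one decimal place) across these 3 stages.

Daily accumulation at 21.4 °C = 21.4 − 7.4 = 14.0 DD/day.
Total K = 20 + 46 + 28 = 94 DD.
Total duration = 94 / 14.0 = 6.714 ≈ 6.7 days.

6.7 days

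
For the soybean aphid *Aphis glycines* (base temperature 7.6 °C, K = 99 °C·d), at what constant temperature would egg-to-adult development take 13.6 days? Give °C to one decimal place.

Required daily accumulation = 99 / 13.6 = 7.279 DD/day.
T = T_base + 7.279 = 7.6 + 7.279 = 14.879 ≈ 14.9 °C.

14.9 °C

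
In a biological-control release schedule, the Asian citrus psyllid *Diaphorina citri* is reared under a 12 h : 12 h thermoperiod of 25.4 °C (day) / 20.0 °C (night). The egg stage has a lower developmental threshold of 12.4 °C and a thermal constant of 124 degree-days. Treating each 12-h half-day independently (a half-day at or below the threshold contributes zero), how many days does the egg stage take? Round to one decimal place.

Day half: max(0, 25.4 − 12.4) × 0.5 = 13.0 × 0.5 = 6.50 DD.
Night half: max(0, 20.0 − 12.4) × 0.5 = 7.6 × 0.5 = 3.80 DD.
Per 24 h: 10.30 DD/day.
Duration = 124 / 10.30 = 12.039 ≈ 12.0 days.

12.0 days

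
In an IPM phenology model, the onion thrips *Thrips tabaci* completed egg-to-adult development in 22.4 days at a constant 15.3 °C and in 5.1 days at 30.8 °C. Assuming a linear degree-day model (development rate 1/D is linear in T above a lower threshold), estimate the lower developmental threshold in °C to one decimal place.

Under the model K = D·(T − T_b), so D₁·(T₁ − T_b) = D₂·(T₂ − T_b).
22.4·(15.3 − T_b) = 5.1·(30.8 − T_b)
T_b = (22.4·15.3 − 5.1·30.8) / (22.4 − 5.1) = 185.64 / 17.3 = 10.731 °C ≈ 10.7 °C.

10.7 °C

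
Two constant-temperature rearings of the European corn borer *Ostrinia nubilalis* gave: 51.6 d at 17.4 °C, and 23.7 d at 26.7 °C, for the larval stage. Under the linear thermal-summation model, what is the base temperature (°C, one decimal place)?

Equal thermal constants: D₁(T₁ − T_b) = D₂(T₂ − T_b).
51.6·(17.4 − T_b) = 23.7·(26.7 − T_b)
T_b = (51.6·17.4 − 23.7·26.7) / (51.6 − 23.7) = 265.05 / 27.9 = 9.500 °C ≈ 9.5 °C.

9.5 °C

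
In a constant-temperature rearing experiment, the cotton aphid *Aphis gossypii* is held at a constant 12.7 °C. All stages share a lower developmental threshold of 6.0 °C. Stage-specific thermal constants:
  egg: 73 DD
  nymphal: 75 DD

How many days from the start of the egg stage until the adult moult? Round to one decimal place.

22.1 days

Daily accumulation at 12.7 °C = 12.7 − 6.0 = 6.7 DD/day.
Total K = 73 + 75 = 148 DD.
Total duration = 148 / 6.7 = 22.090 ≈ 22.1 days.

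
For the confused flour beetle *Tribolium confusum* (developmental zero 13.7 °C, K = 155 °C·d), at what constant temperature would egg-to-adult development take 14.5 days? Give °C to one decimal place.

24.4 °C

Required daily accumulation = 155 / 14.5 = 10.690 DD/day.
T = T_base + 10.690 = 13.7 + 10.690 = 24.390 ≈ 24.4 °C.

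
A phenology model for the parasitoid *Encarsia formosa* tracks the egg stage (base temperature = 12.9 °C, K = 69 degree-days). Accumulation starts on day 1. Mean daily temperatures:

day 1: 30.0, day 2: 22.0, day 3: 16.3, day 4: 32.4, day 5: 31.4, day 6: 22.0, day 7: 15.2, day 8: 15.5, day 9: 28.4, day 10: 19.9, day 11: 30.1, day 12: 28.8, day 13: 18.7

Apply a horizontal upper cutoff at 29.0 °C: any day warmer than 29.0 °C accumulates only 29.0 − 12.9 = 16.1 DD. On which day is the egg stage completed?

Daily DD above 12.9 °C (capped at 16.1): 16.1, 9.1, 3.4, 16.1, 16.1, 9.1, 2.3, 2.6, 15.5, 7.0, 16.1, 15.9, 5.8.
Cumulative: 16.1, 25.2, 28.6, 44.7, 60.8, 69.9, 72.2, 74.8, 90.3, 97.3, 113.4, 129.3, 135.1.
The total first reaches 69 DD on day 6.

day 6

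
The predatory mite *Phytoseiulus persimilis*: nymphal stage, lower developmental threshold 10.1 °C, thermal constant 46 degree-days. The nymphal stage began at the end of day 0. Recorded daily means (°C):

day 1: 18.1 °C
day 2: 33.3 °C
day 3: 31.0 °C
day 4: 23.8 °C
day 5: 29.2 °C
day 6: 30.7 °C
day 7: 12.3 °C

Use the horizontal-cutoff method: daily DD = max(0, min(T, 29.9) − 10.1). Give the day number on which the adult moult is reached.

Daily DD above 10.1 °C (capped at 19.8): 8.0, 19.8, 19.8, 13.7, 19.1, 19.8, 2.2.
Cumulative: 8.0, 27.8, 47.6, 61.3, 80.4, 100.2, 102.4.
The total first reaches 46 DD on day 3.

day 3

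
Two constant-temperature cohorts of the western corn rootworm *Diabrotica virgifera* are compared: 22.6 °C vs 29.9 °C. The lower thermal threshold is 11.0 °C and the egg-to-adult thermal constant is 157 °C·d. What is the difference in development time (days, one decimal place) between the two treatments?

5.2 days

At 22.6 °C: 157 / (22.6 − 11.0) = 157 / 11.6 = 13.534 d.
At 29.9 °C: 157 / (29.9 − 11.0) = 157 / 18.9 = 8.307 d.
Difference = |13.534 − 8.307| = 5.228 ≈ 5.2 days.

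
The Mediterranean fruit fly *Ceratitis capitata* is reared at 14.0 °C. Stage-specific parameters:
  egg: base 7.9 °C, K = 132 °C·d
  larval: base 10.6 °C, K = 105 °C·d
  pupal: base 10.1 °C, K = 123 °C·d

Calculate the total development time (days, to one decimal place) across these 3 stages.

84.1 days

egg: 132 / (14.0 − 7.9) = 132 / 6.1 = 21.639 d.
larval: 105 / (14.0 − 10.6) = 105 / 3.4 = 30.882 d.
pupal: 123 / (14.0 − 10.1) = 123 / 3.9 = 31.538 d.
Sum = 84.060 ≈ 84.1 days.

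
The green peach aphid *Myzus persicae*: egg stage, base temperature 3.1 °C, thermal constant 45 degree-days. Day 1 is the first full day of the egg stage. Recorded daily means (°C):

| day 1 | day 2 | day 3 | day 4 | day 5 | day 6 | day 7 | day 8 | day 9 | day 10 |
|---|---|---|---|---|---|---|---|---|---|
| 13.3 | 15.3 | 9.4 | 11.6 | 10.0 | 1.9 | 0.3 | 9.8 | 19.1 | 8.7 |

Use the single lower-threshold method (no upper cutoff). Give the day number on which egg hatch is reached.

Daily DD above 3.1 °C: 10.2, 12.2, 6.3, 8.5, 6.9, 0.0, 0.0, 6.7, 16.0, 5.6.
Cumulative: 10.2, 22.4, 28.7, 37.2, 44.1, 44.1, 44.1, 50.8, 66.8, 72.4.
The total first reaches 45 DD on day 8.

day 8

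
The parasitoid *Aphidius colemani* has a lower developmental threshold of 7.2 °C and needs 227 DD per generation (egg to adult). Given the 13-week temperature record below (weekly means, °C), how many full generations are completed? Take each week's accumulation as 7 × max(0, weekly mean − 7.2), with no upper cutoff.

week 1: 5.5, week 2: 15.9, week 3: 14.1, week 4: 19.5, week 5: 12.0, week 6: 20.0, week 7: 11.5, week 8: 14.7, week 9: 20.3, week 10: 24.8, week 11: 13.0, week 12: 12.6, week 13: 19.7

3 generations

Weekly DD (7 × max(0, T̄ − 7.2)): 0.0, 60.9, 48.3, 86.1, 33.6, 89.6, 30.1, 52.5, 91.7, 123.2, 40.6, 37.8, 87.5.
Season total = 781.9 DD.
Complete generations = ⌊781.9 / 227⌋ = 3.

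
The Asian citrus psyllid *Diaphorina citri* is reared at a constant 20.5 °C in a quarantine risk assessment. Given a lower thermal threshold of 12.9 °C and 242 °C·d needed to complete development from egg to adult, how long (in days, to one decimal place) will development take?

Daily accumulation = 20.5 − 12.9 = 7.6 DD/day.
Duration = 242 / 7.6 = 31.842 ≈ 31.8 days.

31.8 days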